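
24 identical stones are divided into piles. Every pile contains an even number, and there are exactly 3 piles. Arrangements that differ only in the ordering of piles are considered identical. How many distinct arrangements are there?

12

The partitions of 24 that satisfy the conditions:
20, 2, 2
18, 4, 2
16, 6, 2
16, 4, 4
14, 8, 2
14, 6, 4
12, 10, 2
12, 8, 4
12, 6, 6
10, 10, 4
10, 8, 6
8, 8, 8
That's 12 in total.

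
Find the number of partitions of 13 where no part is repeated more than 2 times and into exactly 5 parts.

Enumerating:
7 + 2 + 2 + 1 + 1
6 + 3 + 2 + 1 + 1
5 + 4 + 2 + 1 + 1
5 + 3 + 3 + 1 + 1
5 + 3 + 2 + 2 + 1
4 + 4 + 3 + 1 + 1
4 + 4 + 2 + 2 + 1
4 + 3 + 3 + 2 + 1
Counting gives 8.

8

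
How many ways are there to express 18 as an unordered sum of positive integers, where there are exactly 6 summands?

58

A partial list (first 12 by largest part):
13 + 1 + 1 + 1 + 1 + 1
12 + 2 + 1 + 1 + 1 + 1
11 + 3 + 1 + 1 + 1 + 1
11 + 2 + 2 + 1 + 1 + 1
10 + 4 + 1 + 1 + 1 + 1
10 + 3 + 2 + 1 + 1 + 1
10 + 2 + 2 + 2 + 1 + 1
9 + 5 + 1 + 1 + 1 + 1
9 + 4 + 2 + 1 + 1 + 1
9 + 3 + 3 + 1 + 1 + 1
9 + 3 + 2 + 2 + 1 + 1
9 + 2 + 2 + 2 + 2 + 1
…and 46 more, for 58 total.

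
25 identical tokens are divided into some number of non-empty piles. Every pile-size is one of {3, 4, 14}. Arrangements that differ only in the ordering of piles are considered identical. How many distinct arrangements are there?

3

The partitions of 25 that satisfy the conditions:
14+4+4+3
4+4+4+4+3+3+3
4+3+3+3+3+3+3+3
Counting gives 3.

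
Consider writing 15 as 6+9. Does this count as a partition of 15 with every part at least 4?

Yes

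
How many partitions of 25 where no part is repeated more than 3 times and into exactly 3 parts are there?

A partial list (first 12 by largest part):
23+1+1
22+2+1
21+3+1
21+2+2
20+4+1
20+3+2
19+5+1
19+4+2
19+3+3
18+6+1
18+5+2
18+4+3
…and 40 more, for 52 total.

52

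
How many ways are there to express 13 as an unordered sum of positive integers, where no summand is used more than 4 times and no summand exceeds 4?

21

They are:
1, 4, 4, 4
2, 3, 4, 4
1, 1, 3, 4, 4
1, 2, 2, 4, 4
1, 1, 1, 2, 4, 4
3, 3, 3, 4
1, 2, 3, 3, 4
1, 1, 1, 3, 3, 4
2, 2, 2, 3, 4
1, 1, 2, 2, 3, 4
1, 1, 1, 1, 2, 3, 4
1, 2, 2, 2, 2, 4
1, 1, 1, 2, 2, 2, 4
1, 3, 3, 3, 3
2, 2, 3, 3, 3
1, 1, 2, 3, 3, 3
1, 1, 1, 1, 3, 3, 3
1, 2, 2, 2, 3, 3
1, 1, 1, 2, 2, 3, 3
1, 1, 2, 2, 2, 2, 3
1, 1, 1, 1, 2, 2, 2, 3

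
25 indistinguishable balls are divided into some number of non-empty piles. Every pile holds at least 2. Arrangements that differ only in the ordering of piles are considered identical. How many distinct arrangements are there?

Direct enumeration gives 383 partitions.

383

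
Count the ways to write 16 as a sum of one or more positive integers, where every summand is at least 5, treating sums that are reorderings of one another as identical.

6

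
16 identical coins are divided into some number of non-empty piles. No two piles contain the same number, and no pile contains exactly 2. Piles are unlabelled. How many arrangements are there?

19

Enumerating:
16
1+15
3+13
4+12
1+3+12
5+11
1+4+11
6+10
1+5+10
7+9
1+6+9
3+4+9
1+7+8
3+5+8
1+3+4+8
3+6+7
4+5+7
1+3+5+7
1+4+5+6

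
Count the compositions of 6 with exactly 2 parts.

5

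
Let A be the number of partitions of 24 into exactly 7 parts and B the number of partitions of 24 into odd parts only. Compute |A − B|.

Partitions of 24 into exactly 7 parts: 201.
Partitions of 24 into odd parts only: 122.
|201 − 122| = 79.

79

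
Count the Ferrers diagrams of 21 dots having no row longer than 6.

331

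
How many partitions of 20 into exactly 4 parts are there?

There are too many to list fully; the first 12 (by largest part) are:
17, 1, 1, 1
16, 2, 1, 1
15, 3, 1, 1
15, 2, 2, 1
14, 4, 1, 1
14, 3, 2, 1
14, 2, 2, 2
13, 5, 1, 1
13, 4, 2, 1
13, 3, 3, 1
13, 3, 2, 2
12, 6, 1, 1
…and 52 more, for 64 total.

64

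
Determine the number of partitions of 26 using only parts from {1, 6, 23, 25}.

They are:
25 + 1
23 + 1 + 1 + 1
6 + 6 + 6 + 6 + 1 + 1
6 + 6 + 6 + 1 + 1 + 1 + 1 + 1 + 1 + 1 + 1
6 + 6 + 1 + 1 + 1 + 1 + 1 + 1 + 1 + 1 + 1 + 1 + 1 + 1 + 1 + 1
6 + 1 + 1 + 1 + 1 + 1 + 1 + 1 + 1 + 1 + 1 + 1 + 1 + 1 + 1 + 1 + 1 + 1 + 1 + 1 + 1
1 + 1 + 1 + 1 + 1 + 1 + 1 + 1 + 1 + 1 + 1 + 1 + 1 + 1 + 1 + 1 + 1 + 1 + 1 + 1 + 1 + 1 + 1 + 1 + 1 + 1

7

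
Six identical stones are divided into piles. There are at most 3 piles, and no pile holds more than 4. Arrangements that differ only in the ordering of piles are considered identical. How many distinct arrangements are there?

5

They are:
4 + 2
4 + 1 + 1
3 + 3
3 + 2 + 1
2 + 2 + 2
That's 5 in total.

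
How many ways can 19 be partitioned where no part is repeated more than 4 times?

A full systematic count gives 325.

325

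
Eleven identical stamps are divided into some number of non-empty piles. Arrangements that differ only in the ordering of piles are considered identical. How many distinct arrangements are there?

56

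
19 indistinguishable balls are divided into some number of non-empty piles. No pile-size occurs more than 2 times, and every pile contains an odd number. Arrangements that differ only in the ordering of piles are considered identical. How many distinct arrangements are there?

16

Listing the qualifying partitions of 19:
19
1, 1, 17
1, 3, 15
1, 5, 13
3, 3, 13
1, 7, 11
3, 5, 11
1, 1, 3, 3, 11
1, 9, 9
3, 7, 9
5, 5, 9
1, 1, 3, 5, 9
5, 7, 7
1, 1, 3, 7, 7
1, 1, 5, 5, 7
1, 3, 3, 5, 7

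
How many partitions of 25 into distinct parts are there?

142

Enumerating by decreasing first part gives 142 partitions in all.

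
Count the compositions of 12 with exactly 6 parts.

Place 5 bars in the 11 internal gaps of a row of 12 dots: C(11,5) = 462.

462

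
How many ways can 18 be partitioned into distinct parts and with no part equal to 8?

A partial list (first 12 by largest part):
18
1+17
2+16
3+15
1+2+15
4+14
1+3+14
5+13
1+4+13
2+3+13
6+12
1+5+12
…and 25 more, for 37 total.

37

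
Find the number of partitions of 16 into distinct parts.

32

There are too many to list fully; the first 12 (by largest part) are:
16
15 + 1
14 + 2
13 + 3
13 + 2 + 1
12 + 4
12 + 3 + 1
11 + 5
11 + 4 + 1
11 + 3 + 2
10 + 6
10 + 5 + 1
…and 20 more, for 32 total.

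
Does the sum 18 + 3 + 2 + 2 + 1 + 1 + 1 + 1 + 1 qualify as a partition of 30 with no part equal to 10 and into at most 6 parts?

No

The parts sum to 30, and the condition 'there are at most 6 summands' is violated.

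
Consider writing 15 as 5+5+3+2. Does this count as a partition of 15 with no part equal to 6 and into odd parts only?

The parts sum to 15, and the condition 'every summand is odd' is violated.

No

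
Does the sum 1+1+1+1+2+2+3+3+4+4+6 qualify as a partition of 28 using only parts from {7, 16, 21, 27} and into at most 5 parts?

No

The parts sum to 28, and the condition 'each summand belongs to {7, 16, 21, 27}' is violated.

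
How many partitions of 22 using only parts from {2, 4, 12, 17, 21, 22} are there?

10

The partitions of 22 that satisfy the conditions:
22
12 + 4 + 4 + 2
12 + 4 + 2 + 2 + 2
12 + 2 + 2 + 2 + 2 + 2
4 + 4 + 4 + 4 + 4 + 2
4 + 4 + 4 + 4 + 2 + 2 + 2
4 + 4 + 4 + 2 + 2 + 2 + 2 + 2
4 + 4 + 2 + 2 + 2 + 2 + 2 + 2 + 2
4 + 2 + 2 + 2 + 2 + 2 + 2 + 2 + 2 + 2
2 + 2 + 2 + 2 + 2 + 2 + 2 + 2 + 2 + 2 + 2
Counting gives 10.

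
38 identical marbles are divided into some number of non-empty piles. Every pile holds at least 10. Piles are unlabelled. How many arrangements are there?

21

Enumerating:
38
28 + 10
27 + 11
26 + 12
25 + 13
24 + 14
23 + 15
22 + 16
21 + 17
20 + 18
19 + 19
18 + 10 + 10
17 + 11 + 10
16 + 12 + 10
16 + 11 + 11
15 + 13 + 10
15 + 12 + 11
14 + 14 + 10
14 + 13 + 11
14 + 12 + 12
13 + 13 + 12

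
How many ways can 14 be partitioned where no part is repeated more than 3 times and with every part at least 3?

13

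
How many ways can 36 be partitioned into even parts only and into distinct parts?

46

There are too many to list fully; the first 12 (by largest part) are:
36
34 + 2
32 + 4
30 + 6
30 + 4 + 2
28 + 8
28 + 6 + 2
26 + 10
26 + 8 + 2
26 + 6 + 4
24 + 12
24 + 10 + 2
…and 34 more, for 46 total.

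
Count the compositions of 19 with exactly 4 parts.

Place 3 bars in the 18 internal gaps of a row of 19 dots: C(18,3) = 816.

816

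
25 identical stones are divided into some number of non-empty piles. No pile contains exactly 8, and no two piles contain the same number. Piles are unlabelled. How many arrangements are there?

Enumerating by decreasing first part gives 111 partitions in all.

111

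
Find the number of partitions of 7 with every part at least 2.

4

Enumerating:
7
5+2
4+3
3+2+2
Counting gives 4.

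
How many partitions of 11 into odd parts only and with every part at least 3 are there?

Listing the qualifying partitions of 11:
11
5,3,3

2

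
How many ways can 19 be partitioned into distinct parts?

54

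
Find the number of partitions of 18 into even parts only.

30

There are too many to list fully; the first 12 (by largest part) are:
18
16 + 2
14 + 4
14 + 2 + 2
12 + 6
12 + 4 + 2
12 + 2 + 2 + 2
10 + 8
10 + 6 + 2
10 + 4 + 4
10 + 4 + 2 + 2
10 + 2 + 2 + 2 + 2
…and 18 more, for 30 total.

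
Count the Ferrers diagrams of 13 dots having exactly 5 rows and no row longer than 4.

6

Listing the qualifying partitions of 13:
1, 1, 3, 4, 4
1, 2, 2, 4, 4
1, 2, 3, 3, 4
2, 2, 2, 3, 4
1, 3, 3, 3, 3
2, 2, 3, 3, 3
Counting gives 6.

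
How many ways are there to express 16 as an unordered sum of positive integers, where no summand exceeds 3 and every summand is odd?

6

They are:
3 + 3 + 3 + 3 + 3 + 1
3 + 3 + 3 + 3 + 1 + 1 + 1 + 1
3 + 3 + 3 + 1 + 1 + 1 + 1 + 1 + 1 + 1
3 + 3 + 1 + 1 + 1 + 1 + 1 + 1 + 1 + 1 + 1 + 1
3 + 1 + 1 + 1 + 1 + 1 + 1 + 1 + 1 + 1 + 1 + 1 + 1 + 1
1 + 1 + 1 + 1 + 1 + 1 + 1 + 1 + 1 + 1 + 1 + 1 + 1 + 1 + 1 + 1
Counting gives 6.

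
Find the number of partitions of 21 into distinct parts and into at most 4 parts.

65

There are too many to list fully; the first 12 (by largest part) are:
21
1, 20
2, 19
3, 18
1, 2, 18
4, 17
1, 3, 17
5, 16
1, 4, 16
2, 3, 16
6, 15
1, 5, 15
…and 53 more, for 65 total.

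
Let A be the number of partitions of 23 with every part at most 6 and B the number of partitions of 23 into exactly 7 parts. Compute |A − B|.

Partitions of 23 with every part at most 6: 454.
Partitions of 23 into exactly 7 parts: 164.
|454 − 164| = 290.

290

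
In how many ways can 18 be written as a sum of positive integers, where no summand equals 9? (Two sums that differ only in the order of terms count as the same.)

355

Systematic enumeration (by largest part, then next-largest, …) yields 355.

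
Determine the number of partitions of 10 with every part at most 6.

There are too many to list fully; the first 12 (by largest part) are:
6+4
6+3+1
6+2+2
6+2+1+1
6+1+1+1+1
5+5
5+4+1
5+3+2
5+3+1+1
5+2+2+1
5+2+1+1+1
5+1+1+1+1+1
…and 23 more, for 35 total.

35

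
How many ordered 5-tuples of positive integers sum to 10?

126

By stars and bars with positive parts, the count is C(9,4) = 126.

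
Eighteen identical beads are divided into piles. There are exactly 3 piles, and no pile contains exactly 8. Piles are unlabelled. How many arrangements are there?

Enumerating:
16,1,1
15,2,1
14,3,1
14,2,2
13,4,1
13,3,2
12,5,1
12,4,2
12,3,3
11,6,1
11,5,2
11,4,3
10,7,1
10,6,2
10,5,3
10,4,4
9,7,2
9,6,3
9,5,4
7,7,4
7,6,5
6,6,6
That's 22 in total.

22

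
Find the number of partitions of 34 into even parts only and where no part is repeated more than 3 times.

166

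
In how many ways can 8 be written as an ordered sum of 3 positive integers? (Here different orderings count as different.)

21

Equivalently, choose which 2 of the 7 gaps become plus signs: C(7,2) = 21.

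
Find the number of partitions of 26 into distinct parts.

Enumerating by decreasing first part gives 165 partitions in all.

165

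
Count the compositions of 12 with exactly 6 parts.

462

A composition of 12 into 6 positive parts is chosen by placing 5 dividers among the 11 gaps between 12 units: C(11,5) = 462.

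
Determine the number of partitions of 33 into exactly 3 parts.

91

Direct enumeration gives 91 partitions.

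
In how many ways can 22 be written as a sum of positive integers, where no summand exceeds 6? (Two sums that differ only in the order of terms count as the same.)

391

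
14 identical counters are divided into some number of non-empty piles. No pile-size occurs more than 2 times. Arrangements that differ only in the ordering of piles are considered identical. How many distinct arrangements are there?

57

A partial list (first 12 by largest part):
14
13 + 1
12 + 2
12 + 1 + 1
11 + 3
11 + 2 + 1
10 + 4
10 + 3 + 1
10 + 2 + 2
10 + 2 + 1 + 1
9 + 5
9 + 4 + 1
…and 45 more, for 57 total.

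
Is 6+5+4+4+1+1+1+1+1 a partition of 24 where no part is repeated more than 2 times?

No

The parts sum to 24, and the condition 'no summand is used more than 2 times' is violated.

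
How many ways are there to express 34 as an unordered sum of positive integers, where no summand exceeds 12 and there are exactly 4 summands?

43

A partial list (first 12 by largest part):
12 + 12 + 9 + 1
12 + 12 + 8 + 2
12 + 12 + 7 + 3
12 + 12 + 6 + 4
12 + 12 + 5 + 5
12 + 11 + 10 + 1
12 + 11 + 9 + 2
12 + 11 + 8 + 3
12 + 11 + 7 + 4
12 + 11 + 6 + 5
12 + 10 + 10 + 2
12 + 10 + 9 + 3
…and 31 more, for 43 total.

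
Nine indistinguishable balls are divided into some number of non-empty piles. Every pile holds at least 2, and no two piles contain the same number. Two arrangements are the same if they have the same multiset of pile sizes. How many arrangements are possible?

5

Listing the qualifying partitions of 9:
9
2+7
3+6
4+5
2+3+4
That's 5 in total.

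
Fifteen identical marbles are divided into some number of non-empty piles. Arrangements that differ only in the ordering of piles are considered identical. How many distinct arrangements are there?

176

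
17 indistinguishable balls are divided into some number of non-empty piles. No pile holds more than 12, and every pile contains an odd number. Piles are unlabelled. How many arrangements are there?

34

There are too many to list fully; the first 12 (by largest part) are:
11,5,1
11,3,3
11,3,1,1,1
11,1,1,1,1,1,1
9,7,1
9,5,3
9,5,1,1,1
9,3,3,1,1
9,3,1,1,1,1,1
9,1,1,1,1,1,1,1,1
7,7,3
7,7,1,1,1
…and 22 more, for 34 total.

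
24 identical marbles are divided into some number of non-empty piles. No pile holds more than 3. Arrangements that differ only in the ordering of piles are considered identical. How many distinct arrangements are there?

61

A partial list (first 12 by largest part):
3, 3, 3, 3, 3, 3, 3, 3
3, 3, 3, 3, 3, 3, 3, 2, 1
3, 3, 3, 3, 3, 3, 3, 1, 1, 1
3, 3, 3, 3, 3, 3, 2, 2, 2
3, 3, 3, 3, 3, 3, 2, 2, 1, 1
3, 3, 3, 3, 3, 3, 2, 1, 1, 1, 1
3, 3, 3, 3, 3, 3, 1, 1, 1, 1, 1, 1
3, 3, 3, 3, 3, 2, 2, 2, 2, 1
3, 3, 3, 3, 3, 2, 2, 2, 1, 1, 1
3, 3, 3, 3, 3, 2, 2, 1, 1, 1, 1, 1
3, 3, 3, 3, 3, 2, 1, 1, 1, 1, 1, 1, 1
3, 3, 3, 3, 3, 1, 1, 1, 1, 1, 1, 1, 1, 1
…and 49 more, for 61 total.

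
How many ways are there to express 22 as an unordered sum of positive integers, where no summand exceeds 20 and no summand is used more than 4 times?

Counting exhaustively, 626 partitions satisfy the conditions.

626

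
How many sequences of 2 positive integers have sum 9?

A composition of 9 into 2 positive parts is chosen by placing 1 dividers among the 8 gaps between 9 units: C(8,1) = 8.

8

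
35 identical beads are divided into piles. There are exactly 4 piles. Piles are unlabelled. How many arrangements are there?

Enumerating by decreasing first part gives 321 partitions in all.

321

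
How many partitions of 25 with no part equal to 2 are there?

Systematic enumeration (by largest part, then next-largest, …) yields 703.

703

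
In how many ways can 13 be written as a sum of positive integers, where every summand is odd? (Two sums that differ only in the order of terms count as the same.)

18

The partitions of 13 that satisfy the conditions:
13
11, 1, 1
9, 3, 1
9, 1, 1, 1, 1
7, 5, 1
7, 3, 3
7, 3, 1, 1, 1
7, 1, 1, 1, 1, 1, 1
5, 5, 3
5, 5, 1, 1, 1
5, 3, 3, 1, 1
5, 3, 1, 1, 1, 1, 1
5, 1, 1, 1, 1, 1, 1, 1, 1
3, 3, 3, 3, 1
3, 3, 3, 1, 1, 1, 1
3, 3, 1, 1, 1, 1, 1, 1, 1
3, 1, 1, 1, 1, 1, 1, 1, 1, 1, 1
1, 1, 1, 1, 1, 1, 1, 1, 1, 1, 1, 1, 1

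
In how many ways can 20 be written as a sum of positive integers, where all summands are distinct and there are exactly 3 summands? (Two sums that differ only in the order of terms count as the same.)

The partitions of 20 that satisfy the conditions:
1 + 2 + 17
1 + 3 + 16
1 + 4 + 15
2 + 3 + 15
1 + 5 + 14
2 + 4 + 14
1 + 6 + 13
2 + 5 + 13
3 + 4 + 13
1 + 7 + 12
2 + 6 + 12
3 + 5 + 12
1 + 8 + 11
2 + 7 + 11
3 + 6 + 11
4 + 5 + 11
1 + 9 + 10
2 + 8 + 10
3 + 7 + 10
4 + 6 + 10
3 + 8 + 9
4 + 7 + 9
5 + 6 + 9
5 + 7 + 8

24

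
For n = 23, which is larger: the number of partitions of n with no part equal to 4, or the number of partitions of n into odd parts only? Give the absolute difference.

Partitions of 23 with no part equal to 4: 765.
Partitions of 23 into odd parts only: 104.
|765 − 104| = 661.

661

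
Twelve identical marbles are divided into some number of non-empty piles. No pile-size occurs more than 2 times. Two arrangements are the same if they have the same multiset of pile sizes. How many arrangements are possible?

36

A partial list (first 12 by largest part):
12
1+11
2+10
1+1+10
3+9
1+2+9
4+8
1+3+8
2+2+8
1+1+2+8
5+7
1+4+7
…and 24 more, for 36 total.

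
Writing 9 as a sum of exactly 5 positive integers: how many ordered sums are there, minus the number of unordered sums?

65

Ordered (compositions into 5 parts): C(8,4) = 70.
Partitions of 9 into exactly 5 parts: 5.
Difference: 70 − 5 = 65.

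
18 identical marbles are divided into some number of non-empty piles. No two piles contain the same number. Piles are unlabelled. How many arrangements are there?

There are too many to list fully; the first 12 (by largest part) are:
18
17+1
16+2
15+3
15+2+1
14+4
14+3+1
13+5
13+4+1
13+3+2
12+6
12+5+1
…and 34 more, for 46 total.

46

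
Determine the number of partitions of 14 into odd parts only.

22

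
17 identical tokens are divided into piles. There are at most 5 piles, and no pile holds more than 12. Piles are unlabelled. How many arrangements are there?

107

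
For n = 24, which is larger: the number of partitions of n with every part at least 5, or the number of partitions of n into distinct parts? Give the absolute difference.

Partitions of 24 with every part at least 5: 26.
Partitions of 24 into distinct parts: 122.
|26 − 122| = 96.

96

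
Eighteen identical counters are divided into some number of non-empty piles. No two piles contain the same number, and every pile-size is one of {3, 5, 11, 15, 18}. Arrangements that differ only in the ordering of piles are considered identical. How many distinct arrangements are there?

Enumerating:
18
15 + 3

2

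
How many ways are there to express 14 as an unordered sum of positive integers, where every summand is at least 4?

7

Listing the qualifying partitions of 14:
14
4+10
5+9
6+8
7+7
4+4+6
4+5+5
Counting gives 7.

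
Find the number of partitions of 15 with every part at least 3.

17

Listing the qualifying partitions of 15:
15
12 + 3
11 + 4
10 + 5
9 + 6
9 + 3 + 3
8 + 7
8 + 4 + 3
7 + 5 + 3
7 + 4 + 4
6 + 6 + 3
6 + 5 + 4
6 + 3 + 3 + 3
5 + 5 + 5
5 + 4 + 3 + 3
4 + 4 + 4 + 3
3 + 3 + 3 + 3 + 3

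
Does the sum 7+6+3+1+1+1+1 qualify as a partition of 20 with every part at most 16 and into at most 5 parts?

The parts sum to 20, and the condition 'there are at most 5 summands' is violated.

No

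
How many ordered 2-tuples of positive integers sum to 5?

A composition of 5 into 2 positive parts is chosen by placing 1 dividers among the 4 gaps between 5 units: C(4,1) = 4.

4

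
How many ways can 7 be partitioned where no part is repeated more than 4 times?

They are:
7
6+1
5+2
5+1+1
4+3
4+2+1
4+1+1+1
3+3+1
3+2+2
3+2+1+1
3+1+1+1+1
2+2+2+1
2+2+1+1+1

13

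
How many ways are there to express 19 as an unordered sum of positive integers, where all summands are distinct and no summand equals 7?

A partial list (first 12 by largest part):
19
1,18
2,17
3,16
1,2,16
4,15
1,3,15
5,14
1,4,14
2,3,14
6,13
1,5,13
…and 30 more, for 42 total.

42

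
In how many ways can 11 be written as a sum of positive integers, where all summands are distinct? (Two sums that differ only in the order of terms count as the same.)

12

Listing the qualifying partitions of 11:
11
10,1
9,2
8,3
8,2,1
7,4
7,3,1
6,5
6,4,1
6,3,2
5,4,2
5,3,2,1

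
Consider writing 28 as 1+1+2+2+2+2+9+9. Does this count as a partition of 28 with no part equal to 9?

No

The parts sum to 28, and the condition 'no summand equals 9' is violated.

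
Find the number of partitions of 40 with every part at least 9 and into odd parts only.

8

Enumerating:
9 + 31
11 + 29
13 + 27
15 + 25
17 + 23
19 + 21
9 + 9 + 9 + 13
9 + 9 + 11 + 11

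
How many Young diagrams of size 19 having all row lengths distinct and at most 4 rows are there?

49

A partial list (first 12 by largest part):
19
1,18
2,17
3,16
1,2,16
4,15
1,3,15
5,14
1,4,14
2,3,14
6,13
1,5,13
…and 37 more, for 49 total.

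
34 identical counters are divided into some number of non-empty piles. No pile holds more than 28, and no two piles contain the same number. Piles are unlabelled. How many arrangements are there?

Direct enumeration gives 502 partitions.

502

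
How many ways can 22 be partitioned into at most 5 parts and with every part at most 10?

134

There are 134 such partitions.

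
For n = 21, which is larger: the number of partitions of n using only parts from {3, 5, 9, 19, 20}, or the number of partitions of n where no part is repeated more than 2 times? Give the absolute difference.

239

Partitions of 21 using only parts from {3, 5, 9, 19, 20}: 4.
Partitions of 21 where no part is repeated more than 2 times: 243.
|4 − 243| = 239.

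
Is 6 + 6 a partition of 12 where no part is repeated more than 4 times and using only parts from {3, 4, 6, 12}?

The parts sum to 12, and the condition 'no summand is used more than 4 times' holds; the condition 'each summand belongs to {3, 4, 6, 12}' holds.

Yes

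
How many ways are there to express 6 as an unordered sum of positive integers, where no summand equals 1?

4

The partitions of 6 that satisfy the conditions:
6
2, 4
3, 3
2, 2, 2
That's 4 in total.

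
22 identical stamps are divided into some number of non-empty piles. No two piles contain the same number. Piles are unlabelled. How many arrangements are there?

Direct enumeration gives 89 partitions.

89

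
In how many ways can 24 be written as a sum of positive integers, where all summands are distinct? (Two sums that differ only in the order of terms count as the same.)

Systematic enumeration (by largest part, then next-largest, …) yields 122.

122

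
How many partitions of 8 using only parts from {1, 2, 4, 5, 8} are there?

12

Enumerating:
8
5 + 2 + 1
5 + 1 + 1 + 1
4 + 4
4 + 2 + 2
4 + 2 + 1 + 1
4 + 1 + 1 + 1 + 1
2 + 2 + 2 + 2
2 + 2 + 2 + 1 + 1
2 + 2 + 1 + 1 + 1 + 1
2 + 1 + 1 + 1 + 1 + 1 + 1
1 + 1 + 1 + 1 + 1 + 1 + 1 + 1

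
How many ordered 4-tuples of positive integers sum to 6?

10

Equivalently, choose which 3 of the 5 gaps become plus signs: C(5,3) = 10.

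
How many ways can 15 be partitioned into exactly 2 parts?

7

Enumerating:
14 + 1
13 + 2
12 + 3
11 + 4
10 + 5
9 + 6
8 + 7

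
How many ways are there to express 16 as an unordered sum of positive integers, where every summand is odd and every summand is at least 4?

The partitions of 16 that satisfy the conditions:
11, 5
9, 7

2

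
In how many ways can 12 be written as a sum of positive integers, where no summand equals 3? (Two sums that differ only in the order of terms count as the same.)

47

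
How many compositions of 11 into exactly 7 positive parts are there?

Equivalently, choose which 6 of the 10 gaps become plus signs: C(10,6) = 210.

210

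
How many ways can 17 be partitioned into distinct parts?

A partial list (first 12 by largest part):
17
1,16
2,15
3,14
1,2,14
4,13
1,3,13
5,12
1,4,12
2,3,12
6,11
1,5,11
…and 26 more, for 38 total.

38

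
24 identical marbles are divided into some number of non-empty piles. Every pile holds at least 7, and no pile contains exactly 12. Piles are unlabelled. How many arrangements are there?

9

The partitions of 24 that satisfy the conditions:
24
7+17
8+16
9+15
10+14
11+13
7+7+10
7+8+9
8+8+8
That's 9 in total.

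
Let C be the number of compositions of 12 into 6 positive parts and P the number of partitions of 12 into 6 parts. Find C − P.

451

Compositions: C(11,5) = 462.
Partitions of 12 into exactly 6 parts: 11.
Difference: 462 − 11 = 451.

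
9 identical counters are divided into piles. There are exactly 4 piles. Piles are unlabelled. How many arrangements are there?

The partitions of 9 that satisfy the conditions:
6+1+1+1
5+2+1+1
4+3+1+1
4+2+2+1
3+3+2+1
3+2+2+2

6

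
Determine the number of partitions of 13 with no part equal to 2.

There are too many to list fully; the first 12 (by largest part) are:
13
12,1
11,1,1
10,3
10,1,1,1
9,4
9,3,1
9,1,1,1,1
8,5
8,4,1
8,3,1,1
8,1,1,1,1,1
…and 33 more, for 45 total.

45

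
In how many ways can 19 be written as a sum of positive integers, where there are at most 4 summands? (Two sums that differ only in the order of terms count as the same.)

Systematic enumeration (by largest part, then next-largest, …) yields 94.

94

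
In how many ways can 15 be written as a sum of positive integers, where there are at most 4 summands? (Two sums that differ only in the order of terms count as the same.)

A partial list (first 12 by largest part):
15
14 + 1
13 + 2
13 + 1 + 1
12 + 3
12 + 2 + 1
12 + 1 + 1 + 1
11 + 4
11 + 3 + 1
11 + 2 + 2
11 + 2 + 1 + 1
10 + 5
…and 42 more, for 54 total.

54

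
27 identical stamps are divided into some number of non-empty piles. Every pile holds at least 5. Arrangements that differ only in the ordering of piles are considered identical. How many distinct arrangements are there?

42

A partial list (first 12 by largest part):
27
5+22
6+21
7+20
8+19
9+18
10+17
5+5+17
11+16
5+6+16
12+15
5+7+15
…and 30 more, for 42 total.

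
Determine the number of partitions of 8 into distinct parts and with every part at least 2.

3

Enumerating:
8
6, 2
5, 3
Counting gives 3.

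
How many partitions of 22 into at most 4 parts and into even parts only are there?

27

A partial list (first 12 by largest part):
22
20 + 2
18 + 4
18 + 2 + 2
16 + 6
16 + 4 + 2
16 + 2 + 2 + 2
14 + 8
14 + 6 + 2
14 + 4 + 4
14 + 4 + 2 + 2
12 + 10
…and 15 more, for 27 total.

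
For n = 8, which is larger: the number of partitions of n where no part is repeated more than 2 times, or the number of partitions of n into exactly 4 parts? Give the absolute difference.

Partitions of 8 where no part is repeated more than 2 times: 13.
Partitions of 8 into exactly 4 parts: 5.
|13 − 5| = 8.

8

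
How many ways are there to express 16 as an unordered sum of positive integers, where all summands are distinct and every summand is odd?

5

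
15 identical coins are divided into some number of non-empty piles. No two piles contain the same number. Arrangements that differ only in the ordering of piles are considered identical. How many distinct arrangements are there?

A partial list (first 12 by largest part):
15
14+1
13+2
12+3
12+2+1
11+4
11+3+1
10+5
10+4+1
10+3+2
9+6
9+5+1
…and 15 more, for 27 total.

27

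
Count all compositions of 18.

Each of the 17 gaps between 18 units is either a break or not: 2^17 = 131072.

131072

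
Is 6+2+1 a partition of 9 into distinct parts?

The parts sum to 9, and the condition 'all summands are distinct' holds.

Yes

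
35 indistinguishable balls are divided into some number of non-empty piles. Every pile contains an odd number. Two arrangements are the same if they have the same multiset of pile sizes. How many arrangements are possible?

585

There are 585 such partitions.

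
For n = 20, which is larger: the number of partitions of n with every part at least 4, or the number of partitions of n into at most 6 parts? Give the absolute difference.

Partitions of 20 with every part at least 4: 24.
Partitions of 20 into at most 6 parts: 282.
|24 − 282| = 258.

258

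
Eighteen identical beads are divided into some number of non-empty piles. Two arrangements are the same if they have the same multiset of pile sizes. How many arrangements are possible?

385

Direct enumeration gives 385 partitions.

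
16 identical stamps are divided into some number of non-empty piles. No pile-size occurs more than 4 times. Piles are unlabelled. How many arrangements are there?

Counting exhaustively, 164 partitions satisfy the conditions.

164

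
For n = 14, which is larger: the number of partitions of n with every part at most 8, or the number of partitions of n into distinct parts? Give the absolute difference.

Partitions of 14 with every part at most 8: 116.
Partitions of 14 into distinct parts: 22.
|116 − 22| = 94.

94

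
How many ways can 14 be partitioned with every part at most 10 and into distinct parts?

They are:
4, 10
1, 3, 10
5, 9
1, 4, 9
2, 3, 9
6, 8
1, 5, 8
2, 4, 8
1, 2, 3, 8
1, 6, 7
2, 5, 7
3, 4, 7
1, 2, 4, 7
3, 5, 6
1, 2, 5, 6
1, 3, 4, 6
2, 3, 4, 5

17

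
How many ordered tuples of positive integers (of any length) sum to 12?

2048

Each of the 11 gaps between 12 units is either a break or not: 2^11 = 2048.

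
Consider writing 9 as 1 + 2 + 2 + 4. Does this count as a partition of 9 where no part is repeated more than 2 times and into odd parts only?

No

The parts sum to 9, and the condition 'every summand is odd' is violated.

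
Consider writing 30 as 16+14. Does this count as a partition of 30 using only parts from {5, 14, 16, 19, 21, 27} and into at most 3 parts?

Yes

The parts sum to 30, and the condition 'each summand belongs to {5, 14, 16, 19, 21, 27}' holds; the condition 'there are at most 3 summands' holds.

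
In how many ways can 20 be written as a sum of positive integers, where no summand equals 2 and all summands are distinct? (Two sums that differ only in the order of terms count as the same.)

37

There are too many to list fully; the first 12 (by largest part) are:
20
1 + 19
3 + 17
4 + 16
1 + 3 + 16
5 + 15
1 + 4 + 15
6 + 14
1 + 5 + 14
7 + 13
1 + 6 + 13
3 + 4 + 13
…and 25 more, for 37 total.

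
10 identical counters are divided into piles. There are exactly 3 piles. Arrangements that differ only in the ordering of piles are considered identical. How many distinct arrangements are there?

Enumerating:
8,1,1
7,2,1
6,3,1
6,2,2
5,4,1
5,3,2
4,4,2
4,3,3
That's 8 in total.

8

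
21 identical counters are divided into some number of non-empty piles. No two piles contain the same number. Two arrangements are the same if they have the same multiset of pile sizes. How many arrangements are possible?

76

Systematic enumeration (by largest part, then next-largest, …) yields 76.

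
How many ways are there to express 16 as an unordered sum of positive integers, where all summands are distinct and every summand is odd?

Enumerating:
15,1
13,3
11,5
9,7
7,5,3,1

5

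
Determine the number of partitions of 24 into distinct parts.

122

There are 122 such partitions.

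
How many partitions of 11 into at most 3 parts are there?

They are:
11
10,1
9,2
9,1,1
8,3
8,2,1
7,4
7,3,1
7,2,2
6,5
6,4,1
6,3,2
5,5,1
5,4,2
5,3,3
4,4,3
That's 16 in total.

16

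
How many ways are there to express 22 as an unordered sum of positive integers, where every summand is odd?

A full systematic count gives 89.

89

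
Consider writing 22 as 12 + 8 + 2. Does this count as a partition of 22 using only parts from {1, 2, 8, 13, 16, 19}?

The parts sum to 22, and the condition 'each summand belongs to {1, 2, 8, 13, 16, 19}' is violated.

No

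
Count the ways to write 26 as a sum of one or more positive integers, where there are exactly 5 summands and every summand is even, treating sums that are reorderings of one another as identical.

They are:
18,2,2,2,2
16,4,2,2,2
14,6,2,2,2
14,4,4,2,2
12,8,2,2,2
12,6,4,2,2
12,4,4,4,2
10,10,2,2,2
10,8,4,2,2
10,6,6,2,2
10,6,4,4,2
10,4,4,4,4
8,8,6,2,2
8,8,4,4,2
8,6,6,4,2
8,6,4,4,4
6,6,6,6,2
6,6,6,4,4
That's 18 in total.

18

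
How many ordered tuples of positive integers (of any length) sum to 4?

8

The number of compositions of n is 2^(n−1); here 2^3 = 8.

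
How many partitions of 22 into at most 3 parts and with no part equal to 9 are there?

There are too many to list fully; the first 12 (by largest part) are:
22
21 + 1
20 + 2
20 + 1 + 1
19 + 3
19 + 2 + 1
18 + 4
18 + 3 + 1
18 + 2 + 2
17 + 5
17 + 4 + 1
17 + 3 + 2
…and 33 more, for 45 total.

45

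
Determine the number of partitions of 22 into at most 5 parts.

255

There are 255 such partitions.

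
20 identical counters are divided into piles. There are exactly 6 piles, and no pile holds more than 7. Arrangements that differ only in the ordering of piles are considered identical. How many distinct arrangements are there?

48

There are too many to list fully; the first 12 (by largest part) are:
1 + 1 + 1 + 3 + 7 + 7
1 + 1 + 2 + 2 + 7 + 7
1 + 1 + 1 + 4 + 6 + 7
1 + 1 + 2 + 3 + 6 + 7
1 + 2 + 2 + 2 + 6 + 7
1 + 1 + 1 + 5 + 5 + 7
1 + 1 + 2 + 4 + 5 + 7
1 + 1 + 3 + 3 + 5 + 7
1 + 2 + 2 + 3 + 5 + 7
2 + 2 + 2 + 2 + 5 + 7
1 + 1 + 3 + 4 + 4 + 7
1 + 2 + 2 + 4 + 4 + 7
…and 36 more, for 48 total.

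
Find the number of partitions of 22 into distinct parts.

89

Counting exhaustively, 89 partitions satisfy the conditions.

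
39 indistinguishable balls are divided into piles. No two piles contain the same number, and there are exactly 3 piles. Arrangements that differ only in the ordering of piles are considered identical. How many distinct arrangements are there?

108

There are 108 such partitions.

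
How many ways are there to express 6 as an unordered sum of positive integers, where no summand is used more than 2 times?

7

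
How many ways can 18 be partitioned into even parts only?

A partial list (first 12 by largest part):
18
16,2
14,4
14,2,2
12,6
12,4,2
12,2,2,2
10,8
10,6,2
10,4,4
10,4,2,2
10,2,2,2,2
…and 18 more, for 30 total.

30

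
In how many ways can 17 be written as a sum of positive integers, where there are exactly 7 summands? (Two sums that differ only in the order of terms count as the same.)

There are too many to list fully; the first 12 (by largest part) are:
11+1+1+1+1+1+1
10+2+1+1+1+1+1
9+3+1+1+1+1+1
9+2+2+1+1+1+1
8+4+1+1+1+1+1
8+3+2+1+1+1+1
8+2+2+2+1+1+1
7+5+1+1+1+1+1
7+4+2+1+1+1+1
7+3+3+1+1+1+1
7+3+2+2+1+1+1
7+2+2+2+2+1+1
…and 26 more, for 38 total.

38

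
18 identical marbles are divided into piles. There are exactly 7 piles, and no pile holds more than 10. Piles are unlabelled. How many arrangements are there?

47

There are too many to list fully; the first 12 (by largest part) are:
10, 3, 1, 1, 1, 1, 1
10, 2, 2, 1, 1, 1, 1
9, 4, 1, 1, 1, 1, 1
9, 3, 2, 1, 1, 1, 1
9, 2, 2, 2, 1, 1, 1
8, 5, 1, 1, 1, 1, 1
8, 4, 2, 1, 1, 1, 1
8, 3, 3, 1, 1, 1, 1
8, 3, 2, 2, 1, 1, 1
8, 2, 2, 2, 2, 1, 1
7, 6, 1, 1, 1, 1, 1
7, 5, 2, 1, 1, 1, 1
…and 35 more, for 47 total.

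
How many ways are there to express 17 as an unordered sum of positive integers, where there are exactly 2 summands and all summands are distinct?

8

Listing the qualifying partitions of 17:
16+1
15+2
14+3
13+4
12+5
11+6
10+7
9+8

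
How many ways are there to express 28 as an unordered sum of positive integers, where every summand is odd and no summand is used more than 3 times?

78

Systematic enumeration (by largest part, then next-largest, …) yields 78.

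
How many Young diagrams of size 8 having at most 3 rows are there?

Listing the qualifying partitions of 8:
8
7+1
6+2
6+1+1
5+3
5+2+1
4+4
4+3+1
4+2+2
3+3+2
Counting gives 10.

10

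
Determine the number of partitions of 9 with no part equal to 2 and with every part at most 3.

Listing the qualifying partitions of 9:
3, 3, 3
3, 3, 1, 1, 1
3, 1, 1, 1, 1, 1, 1
1, 1, 1, 1, 1, 1, 1, 1, 1

4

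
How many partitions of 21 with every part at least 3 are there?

60

There are too many to list fully; the first 12 (by largest part) are:
21
18,3
17,4
16,5
15,6
15,3,3
14,7
14,4,3
13,8
13,5,3
13,4,4
12,9
…and 48 more, for 60 total.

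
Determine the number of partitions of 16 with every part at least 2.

55

A partial list (first 12 by largest part):
16
14, 2
13, 3
12, 4
12, 2, 2
11, 5
11, 3, 2
10, 6
10, 4, 2
10, 3, 3
10, 2, 2, 2
9, 7
…and 43 more, for 55 total.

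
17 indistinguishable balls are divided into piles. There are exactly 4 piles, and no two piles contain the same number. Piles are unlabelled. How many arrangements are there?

11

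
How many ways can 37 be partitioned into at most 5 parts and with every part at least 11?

The partitions of 37 that satisfy the conditions:
37
11,26
12,25
13,24
14,23
15,22
16,21
17,20
18,19
11,11,15
11,12,14
11,13,13
12,12,13

13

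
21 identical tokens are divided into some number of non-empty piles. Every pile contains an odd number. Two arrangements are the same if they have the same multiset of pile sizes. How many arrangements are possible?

A full systematic count gives 76.

76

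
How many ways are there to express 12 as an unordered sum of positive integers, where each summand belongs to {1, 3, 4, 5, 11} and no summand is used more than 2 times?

6

Listing the qualifying partitions of 12:
11, 1
5, 5, 1, 1
5, 4, 3
5, 3, 3, 1
4, 4, 3, 1
4, 3, 3, 1, 1
That's 6 in total.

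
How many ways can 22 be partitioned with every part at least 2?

210

There are 210 such partitions.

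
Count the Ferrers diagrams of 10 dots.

There are too many to list fully; the first 12 (by largest part) are:
10
9+1
8+2
8+1+1
7+3
7+2+1
7+1+1+1
6+4
6+3+1
6+2+2
6+2+1+1
6+1+1+1+1
…and 30 more, for 42 total.

42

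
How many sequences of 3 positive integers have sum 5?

6

Place 2 bars in the 4 internal gaps of a row of 5 dots: C(4,2) = 6.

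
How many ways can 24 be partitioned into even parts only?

77

Enumerating by decreasing first part gives 77 partitions in all.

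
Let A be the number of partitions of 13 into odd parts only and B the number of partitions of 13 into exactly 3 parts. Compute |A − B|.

Partitions of 13 into odd parts only: 18.
Partitions of 13 into exactly 3 parts: 14.
|18 − 14| = 4.

4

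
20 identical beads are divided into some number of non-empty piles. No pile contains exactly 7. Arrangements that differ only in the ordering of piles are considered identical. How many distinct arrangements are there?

There are 526 such partitions.

526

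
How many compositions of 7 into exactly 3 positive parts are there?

Place 2 bars in the 6 internal gaps of a row of 7 dots: C(6,2) = 15.

15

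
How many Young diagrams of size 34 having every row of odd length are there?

512

There are 512 such partitions.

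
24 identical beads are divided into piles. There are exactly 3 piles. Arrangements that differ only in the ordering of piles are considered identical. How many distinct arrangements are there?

48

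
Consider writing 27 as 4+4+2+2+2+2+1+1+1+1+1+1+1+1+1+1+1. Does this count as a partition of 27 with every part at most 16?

The parts sum to 27, and the condition 'no summand exceeds 16' holds.

Yes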